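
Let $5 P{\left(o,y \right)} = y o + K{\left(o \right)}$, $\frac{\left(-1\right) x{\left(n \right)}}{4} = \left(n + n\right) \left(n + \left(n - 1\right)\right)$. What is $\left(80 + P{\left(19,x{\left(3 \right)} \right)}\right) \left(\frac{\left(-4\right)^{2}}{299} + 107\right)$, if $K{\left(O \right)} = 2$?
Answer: $- \frac{60112902}{1495} \approx -40209.0$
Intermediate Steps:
$x{\left(n \right)} = - 8 n \left(-1 + 2 n\right)$ ($x{\left(n \right)} = - 4 \left(n + n\right) \left(n + \left(n - 1\right)\right) = - 4 \cdot 2 n \left(n + \left(n - 1\right)\right) = - 4 \cdot 2 n \left(n + \left(-1 + n\right)\right) = - 4 \cdot 2 n \left(-1 + 2 n\right) = - 8 n \left(-1 + 2 n\right)$)
$P{\left(o,y \right)} = \frac{2}{5} + \frac{o y}{5}$ ($P{\left(o,y \right)} = \frac{y o + 2}{5} = \frac{o y + 2}{5} = \frac{2 + o y}{5} = \frac{2}{5} + \frac{o y}{5}$)
$\left(80 + P{\left(19,x{\left(3 \right)} \right)}\right) \left(\frac{\left(-4\right)^{2}}{299} + 107\right) = \left(80 + \left(\frac{2}{5} + \frac{1}{5} \cdot 19 \cdot 8 \cdot 3 \left(1 - 6\right)\right)\right) \left(\frac{\left(-4\right)^{2}}{299} + 107\right) = \left(80 + \left(\frac{2}{5} + \frac{1}{5} \cdot 19 \cdot 8 \cdot 3 \left(1 - 6\right)\right)\right) \left(16 \cdot \frac{1}{299} + 107\right) = \left(80 + \left(\frac{2}{5} + \frac{1}{5} \cdot 19 \cdot 8 \cdot 3 \left(-5\right)\right)\right) \left(\frac{16}{299} + 107\right) = \left(80 + \left(\frac{2}{5} + \frac{1}{5} \cdot 19 \left(-120\right)\right)\right) \frac{32009}{299} = \left(80 + \left(\frac{2}{5} - 456\right)\right) \frac{32009}{299} = \left(80 - \frac{2278}{5}\right) \frac{32009}{299} = \left(- \frac{1878}{5}\right) \frac{32009}{299} = - \frac{60112902}{1495}$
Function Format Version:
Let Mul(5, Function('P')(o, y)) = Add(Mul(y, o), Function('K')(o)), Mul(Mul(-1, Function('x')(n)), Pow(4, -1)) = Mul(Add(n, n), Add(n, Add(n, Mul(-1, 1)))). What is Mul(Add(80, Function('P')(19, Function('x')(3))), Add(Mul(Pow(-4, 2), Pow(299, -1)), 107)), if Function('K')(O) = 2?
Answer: Rational(-60112902, 1495) ≈ -40209.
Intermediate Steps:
Function('x')(n) = Mul(-8, n, Add(-1, Mul(2, n))) (Function('x')(n) = Mul(-4, Mul(Add(n, n), Add(n, Add(n, Mul(-1, 1))))) = Mul(-4, Mul(Mul(2, n), Add(n, Add(n, -1)))) = Mul(-4, Mul(Mul(2, n), Add(n, Add(-1, n)))) = Mul(-4, Mul(Mul(2, n), Add(-1, Mul(2, n)))) = Mul(-4, Mul(2, n, Add(-1, Mul(2, n)))) = Mul(-8, n, Add(-1, Mul(2, n))))
Function('P')(o, y) = Add(Rational(2, 5), Mul(Rational(1, 5), o, y)) (Function('P')(o, y) = Mul(Rational(1, 5), Add(Mul(y, o), 2)) = Mul(Rational(1, 5), Add(Mul(o, y), 2)) = Mul(Rational(1, 5), Add(2, Mul(o, y))) = Add(Rational(2, 5), Mul(Rational(1, 5), o, y)))
Mul(Add(80, Function('P')(19, Function('x')(3))), Add(Mul(Pow(-4, 2), Pow(299, -1)), 107)) = Mul(Add(80, Add(Rational(2, 5), Mul(Rational(1, 5), 19, Mul(8, 3, Add(1, Mul(-2, 3)))))), Add(Mul(Pow(-4, 2), Pow(299, -1)), 107)) = Mul(Add(80, Add(Rational(2, 5), Mul(Rational(1, 5), 19, Mul(8, 3, Add(1, -6))))), Add(Mul(16, Rational(1, 299)), 107)) = Mul(Add(80, Add(Rational(2, 5), Mul(Rational(1, 5), 19, Mul(8, 3, -5)))), Add(Rational(16, 299), 107)) = Mul(Add(80, Add(Rational(2, 5), Mul(Rational(1, 5), 19, -120))), Rational(32009, 299)) = Mul(Add(80, Add(Rational(2, 5), -456)), Rational(32009, 299)) = Mul(Add(80, Rational(-2278, 5)), Rational(32009, 299)) = Mul(Rational(-1878, 5), Rational(32009, 299)) = Rational(-60112902, 1495)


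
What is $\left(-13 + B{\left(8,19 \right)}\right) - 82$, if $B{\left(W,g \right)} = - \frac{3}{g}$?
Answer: $- \frac{1808}{19} \approx -95.158$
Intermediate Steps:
$\left(-13 + B{\left(8,19 \right)}\right) - 82 = \left(-13 - \frac{3}{19}\right) - 82 = - \frac{250}{19} - 82 = - \frac{1808}{19}$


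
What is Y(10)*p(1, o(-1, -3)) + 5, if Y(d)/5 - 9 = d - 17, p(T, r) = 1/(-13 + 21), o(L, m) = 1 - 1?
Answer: 25/4 ≈ 6.2500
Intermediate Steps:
o(L, m) = 0
p(T, r) = 1/8
Y(d) = -40 + 5*d (Y(d) = 45 + 5*(d - 17) = 45 + 5*(-17 + d) = 45 + (-85 + 5*d) = -40 + 5*d)
Y(10)*p(1, o(-1, -3)) + 5 = (-40 + 5*10)*(1/8) + 5 = (-40 + 50)*(1/8) + 5 = 10*(1/8) + 5 = 5/4 + 5 = 25/4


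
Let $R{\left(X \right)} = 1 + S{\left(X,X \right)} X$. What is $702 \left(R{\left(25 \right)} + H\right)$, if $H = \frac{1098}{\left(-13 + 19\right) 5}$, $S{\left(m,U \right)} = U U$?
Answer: $\frac{54975726}{5} \approx 1.0995 \cdot 10^{7}$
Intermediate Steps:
$S{\left(m,U \right)} = U^{2}$
$R{\left(X \right)} = 1 + X^{3}$ ($R{\left(X \right)} = 1 + X^{2} X = 1 + X^{3}$)
$H = \frac{183}{5}$ ($H = \frac{1098}{6 \cdot 5} = \frac{1098}{30} = 1098 \cdot \frac{1}{30} = \frac{183}{5} \approx 36.6$)
$702 \left(R{\left(25 \right)} + H\right) = 702 \left(\left(1 + 25^{3}\right) + \frac{183}{5}\right) = 702 \left(\left(1 + 15625\right) + \frac{183}{5}\right) = 702 \left(15626 + \frac{183}{5}\right) = 702 \cdot \frac{78313}{5} = \frac{54975726}{5}$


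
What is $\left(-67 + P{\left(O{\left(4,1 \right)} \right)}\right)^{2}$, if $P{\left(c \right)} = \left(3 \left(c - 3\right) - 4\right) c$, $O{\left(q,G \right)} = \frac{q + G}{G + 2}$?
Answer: $\frac{58081}{9} \approx 6453.4$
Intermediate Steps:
$O{\left(q,G \right)} = \frac{G + q}{2 + G}$
$P{\left(c \right)} = c \left(-13 + 3 c\right)$ ($P{\left(c \right)} = \left(3 \left(-3 + c\right) - 4\right) c = \left(\left(-9 + 3 c\right) - 4\right) c = \left(-13 + 3 c\right) c = c \left(-13 + 3 c\right)$)
$\left(-67 + P{\left(O{\left(4,1 \right)} \right)}\right)^{2} = \left(-67 + \frac{1 + 4}{2 + 1} \left(-13 + 3 \frac{1 + 4}{2 + 1}\right)\right)^{2} = \left(-67 + \frac{1}{3} \cdot 5 \left(-13 + 3 \cdot \frac{1}{3} \cdot 5\right)\right)^{2} = \left(-67 + \frac{5 \left(-13 + 3 \cdot \frac{5}{3}\right)}{3}\right)^{2} = \left(-67 + \frac{5 \left(-13 + 5\right)}{3}\right)^{2} = \left(-67 + \frac{5}{3} \left(-8\right)\right)^{2} = \left(-67 - \frac{40}{3}\right)^{2} = \left(- \frac{241}{3}\right)^{2} = \frac{58081}{9}$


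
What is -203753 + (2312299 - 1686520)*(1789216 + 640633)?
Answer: 1520548273618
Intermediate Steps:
-203753 + (2312299 - 1686520)*(1789216 + 640633) = -203753 + 625779*2429849 = -203753 + 1520548477371 = 1520548273618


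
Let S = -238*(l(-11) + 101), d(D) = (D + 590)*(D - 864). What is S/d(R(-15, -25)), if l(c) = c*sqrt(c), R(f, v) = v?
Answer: 3434/71755 - 374*I*sqrt(11)/71755 ≈ 0.047857 - 0.017287*I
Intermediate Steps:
d(D) = (-864 + D)*(590 + D) (d(D) = (590 + D)*(-864 + D) = (-864 + D)*(590 + D))
l(c) = c**(3/2)
S = -24038 + 2618*I*sqrt(11) (S = -238*((-11)**(3/2) + 101) = -238*(-11*I*sqrt(11) + 101) = -238*(101 - 11*I*sqrt(11)) = -24038 + 2618*I*sqrt(11) ≈ -24038.0 + 8682.9*I)
S/d(R(-15, -25)) = (-24038 + 2618*I*sqrt(11))/(-509760 + (-25)**2 - 274*(-25)) = (-24038 + 2618*I*sqrt(11))/(-509760 + 625 + 6850) = (-24038 + 2618*I*sqrt(11))/(-502285) = (-24038 + 2618*I*sqrt(11))*(-1/502285) = 3434/71755 - 374*I*sqrt(11)/71755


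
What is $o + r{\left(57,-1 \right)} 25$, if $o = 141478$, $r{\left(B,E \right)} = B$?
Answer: $142903$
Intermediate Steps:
$o + r{\left(57,-1 \right)} 25 = 141478 + 57 \cdot 25 = 141478 + 1425 = 142903$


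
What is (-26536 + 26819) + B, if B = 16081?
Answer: 16364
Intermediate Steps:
(-26536 + 26819) + B = (-26536 + 26819) + 16081 = 283 + 16081 = 16364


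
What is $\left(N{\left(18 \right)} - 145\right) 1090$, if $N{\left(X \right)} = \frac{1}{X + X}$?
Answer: $- \frac{2844355}{18} \approx -1.5802 \cdot 10^{5}$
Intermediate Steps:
$N{\left(X \right)} = \frac{1}{2 X}$
$\left(N{\left(18 \right)} - 145\right) 1090 = \left(\frac{1}{2 \cdot 18} - 145\right) 1090 = \left(\frac{1}{2} \cdot \frac{1}{18} - 145\right) 1090 = \left(\frac{1}{36} - 145\right) 1090 = \left(- \frac{5219}{36}\right) 1090 = - \frac{2844355}{18}$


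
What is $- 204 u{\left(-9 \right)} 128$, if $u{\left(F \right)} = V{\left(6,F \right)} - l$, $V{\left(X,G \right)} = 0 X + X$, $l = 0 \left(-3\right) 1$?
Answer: $-156672$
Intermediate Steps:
$l = 0$ ($l = 0 \cdot 1 = 0$)
$V{\left(X,G \right)} = X$ ($V{\left(X,G \right)} = 0 + X = X$)
$u{\left(F \right)} = 6$ ($u{\left(F \right)} = 6 - 0 = 6 + 0 = 6$)
$- 204 u{\left(-9 \right)} 128 = \left(-204\right) 6 \cdot 128 = \left(-1224\right) 128 = -156672$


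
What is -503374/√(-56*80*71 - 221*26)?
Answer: 251687*I*√323826/161913 ≈ 884.58*I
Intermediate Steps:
-503374/√(-56*80*71 - 221*26) = -503374/√(-4480*71 - 5746) = -503374/√(-318080 - 5746) = -503374*(-I*√323826/323826) = -(-251687)*I*√323826/161913 = 251687*I*√323826/161913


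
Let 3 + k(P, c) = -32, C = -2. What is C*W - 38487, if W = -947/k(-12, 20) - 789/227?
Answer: -306153923/7945 ≈ -38534.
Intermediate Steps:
k(P, c) = -35 (k(P, c) = -3 - 32 = -35)
W = 187354/7945 (W = -947/(-35) - 789/227 = -947*(-1/35) - 789*1/227 = 947/35 - 789/227 = 187354/7945 ≈ 23.581)
C*W - 38487 = -2*187354/7945 - 38487 = -374708/7945 - 38487 = -306153923/7945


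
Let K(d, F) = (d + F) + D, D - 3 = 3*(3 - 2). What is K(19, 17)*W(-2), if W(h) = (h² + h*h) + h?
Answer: 252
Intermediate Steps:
D = 6 (D = 3 + 3*(3 - 2) = 3 + 3*1 = 3 + 3 = 6)
K(d, F) = 6 + F + d (K(d, F) = (d + F) + 6 = (F + d) + 6 = 6 + F + d)
W(h) = h + 2*h² (W(h) = (h² + h²) + h = 2*h² + h = h + 2*h²)
K(19, 17)*W(-2) = (6 + 17 + 19)*(-2*(1 + 2*(-2))) = 42*(-2*(1 - 4)) = 42*(-2*(-3)) = 42*6 = 252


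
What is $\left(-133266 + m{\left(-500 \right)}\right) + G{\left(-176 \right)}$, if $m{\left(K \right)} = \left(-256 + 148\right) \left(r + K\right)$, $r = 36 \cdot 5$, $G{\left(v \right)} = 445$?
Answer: $-98261$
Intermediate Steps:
$r = 180$
$m{\left(K \right)} = -19440 - 108 K$ ($m{\left(K \right)} = \left(-256 + 148\right) \left(180 + K\right) = - 108 \left(180 + K\right) = -19440 - 108 K$)
$\left(-133266 + m{\left(-500 \right)}\right) + G{\left(-176 \right)} = \left(-133266 - -34560\right) + 445 = \left(-133266 + \left(-19440 + 54000\right)\right) + 445 = \left(-133266 + 34560\right) + 445 = -98706 + 445 = -98261$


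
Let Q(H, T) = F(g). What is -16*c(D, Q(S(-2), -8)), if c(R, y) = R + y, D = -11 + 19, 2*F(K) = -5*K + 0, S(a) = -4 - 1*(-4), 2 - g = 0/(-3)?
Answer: -48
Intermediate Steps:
g = 2 (g = 2 - 0/(-3) = 2 - 0*(-1)/3 = 2 - 1*0 = 2 + 0 = 2)
S(a) = 0 (S(a) = -4 + 4 = 0)
F(K) = -5*K/2 (F(K) = (-5*K + 0)/2 = (-5*K)/2 = -5*K/2)
Q(H, T) = -5 (Q(H, T) = -5/2*2 = -5)
D = 8
-16*c(D, Q(S(-2), -8)) = -16*(8 - 5) = -16*3 = -48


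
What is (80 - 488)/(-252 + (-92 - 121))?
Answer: 136/155 ≈ 0.87742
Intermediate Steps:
(80 - 488)/(-252 + (-92 - 121)) = -408/(-252 - 213) = -408/(-465) = -408*(-1/465) = 136/155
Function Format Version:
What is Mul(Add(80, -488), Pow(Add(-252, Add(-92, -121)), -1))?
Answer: Rational(136, 155) ≈ 0.87742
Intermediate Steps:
Mul(Add(80, -488), Pow(Add(-252, Add(-92, -121)), -1)) = Mul(-408, Pow(Add(-252, -213), -1)) = Mul(-408, Pow(-465, -1)) = Mul(-408, Rational(-1, 465)) = Rational(136, 155)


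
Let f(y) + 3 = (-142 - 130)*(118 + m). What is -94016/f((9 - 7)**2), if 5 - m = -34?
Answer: 94016/42707 ≈ 2.2014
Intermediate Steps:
m = 39 (m = 5 - 1*(-34) = 5 + 34 = 39)
f(y) = -42707 (f(y) = -3 + (-142 - 130)*(118 + 39) = -3 - 272*157 = -3 - 42704 = -42707)
-94016/f((9 - 7)**2) = -94016/(-42707) = -94016*(-1/42707) = 94016/42707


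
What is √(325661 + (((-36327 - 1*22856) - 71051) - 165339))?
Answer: 2*√7522 ≈ 173.46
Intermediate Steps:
√(325661 + (((-36327 - 1*22856) - 71051) - 165339)) = √(325661 + (((-36327 - 22856) - 71051) - 165339)) = √(325661 + ((-59183 - 71051) - 165339)) = √(325661 + (-130234 - 165339)) = √(325661 - 295573) = √30088 = 2*√7522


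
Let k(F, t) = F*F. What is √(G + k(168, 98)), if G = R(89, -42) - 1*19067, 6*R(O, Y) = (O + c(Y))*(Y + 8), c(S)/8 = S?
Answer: √95010/3 ≈ 102.75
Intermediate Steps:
c(S) = 8*S
k(F, t) = F²
R(O, Y) = (8 + Y)*(O + 8*Y)/6 (R(O, Y) = ((O + 8*Y)*(Y + 8))/6 = ((O + 8*Y)*(8 + Y))/6 = ((8 + Y)*(O + 8*Y))/6 = (8 + Y)*(O + 8*Y)/6)
G = -53002/3 (G = ((4/3)*89 + (4/3)*(-42)² + (32/3)*(-42) + (⅙)*89*(-42)) - 1*19067 = (356/3 + (4/3)*1764 - 448 - 623) - 19067 = (356/3 + 2352 - 448 - 623) - 19067 = 4199/3 - 19067 = -53002/3 ≈ -17667.)
√(G + k(168, 98)) = √(-53002/3 + 168²) = √(-53002/3 + 28224) = √(31670/3) = √95010/3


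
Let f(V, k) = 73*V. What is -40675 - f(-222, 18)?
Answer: -24469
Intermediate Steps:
-40675 - f(-222, 18) = -40675 - 73*(-222) = -40675 - 1*(-16206) = -40675 + 16206 = -24469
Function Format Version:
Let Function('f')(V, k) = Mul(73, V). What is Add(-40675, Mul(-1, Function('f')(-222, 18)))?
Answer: -24469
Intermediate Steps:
Add(-40675, Mul(-1, Function('f')(-222, 18))) = Add(-40675, Mul(-1, Mul(73, -222))) = Add(-40675, Mul(-1, -16206)) = Add(-40675, 16206) = -24469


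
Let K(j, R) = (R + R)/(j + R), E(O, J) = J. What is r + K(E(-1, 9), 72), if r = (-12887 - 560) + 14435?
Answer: 8908/9 ≈ 989.78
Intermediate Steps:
r = 988 (r = -13447 + 14435 = 988)
K(j, R) = 2*R/(R + j) (K(j, R) = (2*R)/(R + j) = 2*R/(R + j))
r + K(E(-1, 9), 72) = 988 + 2*72/(72 + 9) = 988 + 2*72/81 = 988 + 2*72*(1/81) = 988 + 16/9 = 8908/9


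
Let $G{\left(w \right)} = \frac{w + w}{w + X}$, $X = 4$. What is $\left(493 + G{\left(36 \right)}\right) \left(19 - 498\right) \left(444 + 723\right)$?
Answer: $- \frac{1382948682}{5} \approx -2.7659 \cdot 10^{8}$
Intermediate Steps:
$G{\left(w \right)} = \frac{2 w}{4 + w}$ ($G{\left(w \right)} = \frac{w + w}{w + 4} = \frac{2 w}{4 + w}$)
$\left(493 + G{\left(36 \right)}\right) \left(19 - 498\right) \left(444 + 723\right) = \left(493 + 2 \cdot 36 \frac{1}{4 + 36}\right) \left(19 - 498\right) \left(444 + 723\right) = \left(493 + 2 \cdot 36 \cdot \frac{1}{40}\right) \left(\left(-479\right) 1167\right) = \left(493 + 2 \cdot 36 \cdot \frac{1}{40}\right) \left(-558993\right) = \left(493 + \frac{9}{5}\right) \left(-558993\right) = \frac{2474}{5} \left(-558993\right) = - \frac{1382948682}{5}$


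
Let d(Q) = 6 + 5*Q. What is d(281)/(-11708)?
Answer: -1411/11708 ≈ -0.12052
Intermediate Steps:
d(281)/(-11708) = (6 + 5*281)/(-11708) = (6 + 1405)*(-1/11708) = 1411*(-1/11708) = -1411/11708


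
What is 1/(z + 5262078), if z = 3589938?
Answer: 1/8852016 ≈ 1.1297e-7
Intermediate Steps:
1/(z + 5262078) = 1/(3589938 + 5262078) = 1/8852016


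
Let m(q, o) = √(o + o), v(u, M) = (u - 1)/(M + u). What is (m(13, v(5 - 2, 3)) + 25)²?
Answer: (75 + √6)²/9 ≈ 666.49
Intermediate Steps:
v(u, M) = (-1 + u)/(M + u)
m(q, o) = √2*√o (m(q, o) = √(2*o) = √2*√o)
(m(13, v(5 - 2, 3)) + 25)² = (√2*√((-1 + (5 - 2))/(3 + (5 - 2))) + 25)² = (√2*√((-1 + 3)/(3 + 3)) + 25)² = (√2*√(2/6) + 25)² = (√2*√((⅙)*2) + 25)² = (√2*√(⅓) + 25)² = (√2*(√3/3) + 25)² = (√6/3 + 25)² = (25 + √6/3)²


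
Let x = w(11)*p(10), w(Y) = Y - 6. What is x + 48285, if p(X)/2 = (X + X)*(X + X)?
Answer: 52285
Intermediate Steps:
w(Y) = -6 + Y
p(X) = 8*X**2 (p(X) = 2*((X + X)*(X + X)) = 2*((2*X)*(2*X)) = 2*(4*X**2) = 8*X**2)
x = 4000 (x = (-6 + 11)*(8*10**2) = 5*(8*100) = 5*800 = 4000)
x + 48285 = 4000 + 48285 = 52285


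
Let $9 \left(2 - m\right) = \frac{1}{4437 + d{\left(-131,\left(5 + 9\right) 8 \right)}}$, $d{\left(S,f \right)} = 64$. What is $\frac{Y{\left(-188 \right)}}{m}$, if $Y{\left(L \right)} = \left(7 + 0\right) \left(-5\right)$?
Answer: $- \frac{1417815}{81017} \approx -17.5$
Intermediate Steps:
$Y{\left(L \right)} = -35$ ($Y{\left(L \right)} = 7 \left(-5\right) = -35$)
$m = \frac{81017}{40509}$ ($m = 2 - \frac{1}{9 \left(4437 + 64\right)} = 2 - \frac{1}{9 \cdot 4501} = 2 - \frac{1}{40509} = \frac{81017}{40509} \approx 2.0$)
$\frac{Y{\left(-188 \right)}}{m} = - \frac{35}{\frac{81017}{40509}} = \left(-35\right) \frac{40509}{81017} = - \frac{1417815}{81017}$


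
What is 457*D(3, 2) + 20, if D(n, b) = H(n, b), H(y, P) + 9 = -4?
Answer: -5921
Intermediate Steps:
H(y, P) = -13 (H(y, P) = -9 - 4 = -13)
D(n, b) = -13
457*D(3, 2) + 20 = 457*(-13) + 20 = -5941 + 20 = -5921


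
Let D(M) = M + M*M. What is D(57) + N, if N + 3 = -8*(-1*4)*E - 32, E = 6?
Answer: 3463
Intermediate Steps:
D(M) = M + M²
N = 157 (N = -3 + (-8*(-1*4)*6 - 32) = -3 + (-(-32)*6 - 32) = -3 + (-8*(-24) - 32) = -3 + (192 - 32) = -3 + 160 = 157)
D(57) + N = 57*(1 + 57) + 157 = 57*58 + 157 = 3306 + 157 = 3463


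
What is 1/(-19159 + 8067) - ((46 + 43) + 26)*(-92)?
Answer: 117353359/11092 ≈ 10580.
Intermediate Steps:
1/(-19159 + 8067) - ((46 + 43) + 26)*(-92) = 1/(-11092) - (89 + 26)*(-92) = -1/11092 - 115*(-92) = -1/11092 - 1*(-10580) = -1/11092 + 10580 = 117353359/11092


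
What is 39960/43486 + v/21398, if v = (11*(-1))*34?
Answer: 209700079/232628357 ≈ 0.90144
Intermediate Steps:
v = -374 (v = -11*34 = -374)
39960/43486 + v/21398 = 39960/43486 - 374/21398 = 39960*(1/43486) - 374*1/21398 = 19980/21743 - 187/10699 = 209700079/232628357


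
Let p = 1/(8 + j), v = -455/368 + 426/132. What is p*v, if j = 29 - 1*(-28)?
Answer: 8059/263120 ≈ 0.030629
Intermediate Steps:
j = 57 (j = 29 + 28 = 57)
v = 8059/4048 (v = -455*1/368 + 426*(1/132) = -455/368 + 71/22 = 8059/4048 ≈ 1.9909)
p = 1/65 (p = 1/(8 + 57) = 1/65 ≈ 0.015385)
p*v = (1/65)*(8059/4048) = 8059/263120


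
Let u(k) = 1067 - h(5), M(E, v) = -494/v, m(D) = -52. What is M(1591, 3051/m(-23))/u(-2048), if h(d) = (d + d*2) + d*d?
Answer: 1976/241029 ≈ 0.0081982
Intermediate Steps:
h(d) = d² + 3*d (h(d) = (d + 2*d) + d² = 3*d + d² = d² + 3*d)
u(k) = 1027 (u(k) = 1067 - 5*(3 + 5) = 1067 - 5*8 = 1067 - 1*40 = 1067 - 40 = 1027)
M(1591, 3051/m(-23))/u(-2048) = -494/(3051/(-52))/1027 = -494/(3051*(-1/52))*(1/1027) = -494/(-3051/52)*(1/1027) = -494*(-52/3051)*(1/1027) = (25688/3051)*(1/1027) = 1976/241029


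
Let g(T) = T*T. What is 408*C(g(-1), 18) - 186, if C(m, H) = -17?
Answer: -7122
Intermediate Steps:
g(T) = T²
408*C(g(-1), 18) - 186 = 408*(-17) - 186 = -6936 - 186 = -7122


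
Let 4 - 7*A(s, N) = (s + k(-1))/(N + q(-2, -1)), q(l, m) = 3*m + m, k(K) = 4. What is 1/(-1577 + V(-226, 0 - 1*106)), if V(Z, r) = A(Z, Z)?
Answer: -805/1269136 ≈ -0.00063429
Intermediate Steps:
q(l, m) = 4*m
A(s, N) = 4/7 - (4 + s)/(7*(-4 + N)) (A(s, N) = 4/7 - (s + 4)/(7*(N + 4*(-1))) = 4/7 - (4 + s)/(7*(N - 4)) = 4/7 - (4 + s)/(7*(-4 + N)))
V(Z, r) = (-20 + 3*Z)/(7*(-4 + Z)) (V(Z, r) = (-20 - Z + 4*Z)/(7*(-4 + Z)) = (-20 + 3*Z)/(7*(-4 + Z)))
1/(-1577 + V(-226, 0 - 1*106)) = 1/(-1577 + (-20 + 3*(-226))/(7*(-4 - 226))) = 1/(-1577 + (⅐)*(-20 - 678)/(-230)) = 1/(-1577 + (⅐)*(-1/230)*(-698)) = 1/(-1577 + 349/805) = 1/(-1269136/805) = -805/1269136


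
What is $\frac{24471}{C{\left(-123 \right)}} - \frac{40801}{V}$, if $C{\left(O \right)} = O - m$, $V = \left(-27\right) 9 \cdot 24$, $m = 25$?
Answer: $- \frac{34169081}{215784} \approx -158.35$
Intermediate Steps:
$V = -5832$ ($V = \left(-243\right) 24 = -5832$)
$C{\left(O \right)} = -25 + O$ ($C{\left(O \right)} = O - 25 = -25 + O$)
$\frac{24471}{C{\left(-123 \right)}} - \frac{40801}{V} = \frac{24471}{-25 - 123} - \frac{40801}{-5832} = \frac{24471}{-148} - - \frac{40801}{5832} = 24471 \left(- \frac{1}{148}\right) + \frac{40801}{5832} = - \frac{24471}{148} + \frac{40801}{5832} = - \frac{34169081}{215784}$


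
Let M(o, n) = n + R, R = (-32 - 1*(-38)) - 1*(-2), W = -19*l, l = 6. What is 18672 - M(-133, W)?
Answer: 18778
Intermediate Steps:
W = -114 (W = -19*6 = -114)
R = 8 (R = (-32 + 38) + 2 = 6 + 2 = 8)
M(o, n) = 8 + n (M(o, n) = n + 8 = 8 + n)
18672 - M(-133, W) = 18672 - (8 - 114) = 18672 - 1*(-106) = 18672 + 106 = 18778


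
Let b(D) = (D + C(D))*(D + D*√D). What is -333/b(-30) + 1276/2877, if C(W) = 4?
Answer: 9965213/23188620 + 111*I*√30/8060 ≈ 0.42975 + 0.075431*I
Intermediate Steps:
b(D) = (4 + D)*(D + D^(3/2)) (b(D) = (D + 4)*(D + D*√D) = (4 + D)*(D + D^(3/2)))
-333/b(-30) + 1276/2877 = -333/((-30)² + (-30)^(5/2) + 4*(-30) + 4*(-30)^(3/2)) + 1276/2877 = -333/(900 + 900*I*√30 - 120 + 4*(-30*I*√30)) + 1276*(1/2877) = -333/(900 + 900*I*√30 - 120 - 120*I*√30) + 1276/2877 = -333/(780 + 780*I*√30) + 1276/2877 = 1276/2877 - 333/(780 + 780*I*√30)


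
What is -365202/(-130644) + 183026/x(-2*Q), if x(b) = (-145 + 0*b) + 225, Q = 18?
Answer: 332506457/145160 ≈ 2290.6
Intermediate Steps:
x(b) = 80 (x(b) = (-145 + 0) + 225 = -145 + 225 = 80)
-365202/(-130644) + 183026/x(-2*Q) = -365202/(-130644) + 183026/80 = -365202*(-1/130644) + 183026*(1/80) = 20289/7258 + 91513/40 = 332506457/145160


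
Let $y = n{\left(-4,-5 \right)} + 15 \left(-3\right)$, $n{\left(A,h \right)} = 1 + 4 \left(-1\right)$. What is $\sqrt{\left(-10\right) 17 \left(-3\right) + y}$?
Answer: $\sqrt{462} \approx 21.494$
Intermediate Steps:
$n{\left(A,h \right)} = -3$ ($n{\left(A,h \right)} = 1 - 4 = -3$)
$y = -48$ ($y = -3 + 15 \left(-3\right) = -3 - 45 = -48$)
$\sqrt{\left(-10\right) 17 \left(-3\right) + y} = \sqrt{\left(-10\right) 17 \left(-3\right) - 48} = \sqrt{\left(-170\right) \left(-3\right) - 48} = \sqrt{510 - 48} = \sqrt{462}$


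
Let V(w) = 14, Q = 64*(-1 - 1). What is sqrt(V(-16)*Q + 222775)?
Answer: sqrt(220983) ≈ 470.09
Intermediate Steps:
Q = -128 (Q = 64*(-2) = -128)
sqrt(V(-16)*Q + 222775) = sqrt(14*(-128) + 222775) = sqrt(-1792 + 222775) = sqrt(220983)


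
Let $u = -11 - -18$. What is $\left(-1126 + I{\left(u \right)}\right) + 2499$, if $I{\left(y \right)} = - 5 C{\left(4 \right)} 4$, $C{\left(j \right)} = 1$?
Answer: $1353$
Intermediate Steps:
$u = 7$ ($u = -11 + 18 = 7$)
$I{\left(y \right)} = -20$ ($I{\left(y \right)} = \left(-5\right) 1 \cdot 4 = \left(-5\right) 4 = -20$)
$\left(-1126 + I{\left(u \right)}\right) + 2499 = \left(-1126 - 20\right) + 2499 = -1146 + 2499 = 1353$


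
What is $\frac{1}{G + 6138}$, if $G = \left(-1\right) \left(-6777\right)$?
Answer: $\frac{1}{12915} \approx 7.7429 \cdot 10^{-5}$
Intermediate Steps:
$G = 6777$
$\frac{1}{G + 6138} = \frac{1}{6777 + 6138} = \frac{1}{12915}$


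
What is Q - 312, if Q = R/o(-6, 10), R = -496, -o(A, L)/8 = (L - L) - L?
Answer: -1591/5 ≈ -318.20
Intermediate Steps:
o(A, L) = 8*L (o(A, L) = -8*((L - L) - L) = -8*(0 - L) = -(-8)*L = 8*L)
Q = -31/5 (Q = -496/(8*10) = -496/80 = -496*1/80 = -31/5 ≈ -6.2000)
Q - 312 = -31/5 - 312 = -1591/5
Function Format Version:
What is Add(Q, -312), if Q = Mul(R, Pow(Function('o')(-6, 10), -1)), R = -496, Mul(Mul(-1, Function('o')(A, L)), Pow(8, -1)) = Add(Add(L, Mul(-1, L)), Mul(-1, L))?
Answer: Rational(-1591, 5) ≈ -318.20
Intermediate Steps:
Function('o')(A, L) = Mul(8, L) (Function('o')(A, L) = Mul(-8, Add(Add(L, Mul(-1, L)), Mul(-1, L))) = Mul(-8, Add(0, Mul(-1, L))) = Mul(-8, Mul(-1, L)) = Mul(8, L))
Q = Rational(-31, 5) (Q = Mul(-496, Pow(Mul(8, 10), -1)) = Mul(-496, Pow(80, -1)) = Mul(-496, Rational(1, 80)) = Rational(-31, 5) ≈ -6.2000)
Add(Q, -312) = Add(Rational(-31, 5), -312) = Rational(-1591, 5)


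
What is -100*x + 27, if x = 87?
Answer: -8673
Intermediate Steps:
-100*x + 27 = -100*87 + 27 = -8700 + 27 = -8673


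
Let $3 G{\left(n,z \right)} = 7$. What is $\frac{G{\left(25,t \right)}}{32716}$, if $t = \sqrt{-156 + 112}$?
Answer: $\frac{7}{98148} \approx 7.1321 \cdot 10^{-5}$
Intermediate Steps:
$t = 2 i \sqrt{11}$ ($t = \sqrt{-44} = 2 i \sqrt{11} \approx 6.6332 i$)
$G{\left(n,z \right)} = \frac{7}{3}$ ($G{\left(n,z \right)} = \frac{1}{3} \cdot 7 = \frac{7}{3}$)
$\frac{G{\left(25,t \right)}}{32716} = \frac{7}{3 \cdot 32716} = \frac{7}{3} \cdot \frac{1}{32716} = \frac{7}{98148}$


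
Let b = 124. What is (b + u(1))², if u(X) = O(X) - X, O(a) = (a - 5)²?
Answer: 19321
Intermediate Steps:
O(a) = (-5 + a)²
u(X) = (-5 + X)² - X
(b + u(1))² = (124 + ((-5 + 1)² - 1*1))² = (124 + ((-4)² - 1))² = (124 + (16 - 1))² = (124 + 15)² = 139² = 19321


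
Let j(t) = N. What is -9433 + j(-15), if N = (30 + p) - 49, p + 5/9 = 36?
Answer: -84749/9 ≈ -9416.6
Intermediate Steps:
p = 319/9 (p = -5/9 + 36 = 319/9 ≈ 35.444)
N = 148/9 (N = (30 + 319/9) - 49 = 589/9 - 49 = 148/9 ≈ 16.444)
j(t) = 148/9
-9433 + j(-15) = -9433 + 148/9 = -84749/9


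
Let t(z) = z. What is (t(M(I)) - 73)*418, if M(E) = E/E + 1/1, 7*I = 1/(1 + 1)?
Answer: -29678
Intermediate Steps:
I = 1/14 (I = 1/(7*(1 + 1)) = (1/7)/2 = (1/7)*(1/2) = 1/14 ≈ 0.071429)
M(E) = 2 (M(E) = 1 + 1*1 = 1 + 1 = 2)
(t(M(I)) - 73)*418 = (2 - 73)*418 = -71*418 = -29678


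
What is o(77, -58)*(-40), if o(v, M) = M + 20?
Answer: 1520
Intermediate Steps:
o(v, M) = 20 + M
o(77, -58)*(-40) = (20 - 58)*(-40) = -38*(-40) = 1520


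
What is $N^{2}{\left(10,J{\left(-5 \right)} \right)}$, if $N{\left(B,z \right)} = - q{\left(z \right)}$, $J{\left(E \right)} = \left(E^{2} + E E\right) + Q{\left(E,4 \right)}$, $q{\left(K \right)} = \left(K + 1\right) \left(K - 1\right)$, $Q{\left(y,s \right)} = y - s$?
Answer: $2822400$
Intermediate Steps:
$q{\left(K \right)} = \left(1 + K\right) \left(-1 + K\right)$
$J{\left(E \right)} = -4 + E + 2 E^{2}$ ($J{\left(E \right)} = \left(E^{2} + E E\right) + \left(E - 4\right) = \left(E^{2} + E^{2}\right) + \left(E - 4\right) = 2 E^{2} + \left(-4 + E\right) = -4 + E + 2 E^{2}$)
$N{\left(B,z \right)} = 1 - z^{2}$ ($N{\left(B,z \right)} = - (-1 + z^{2}) = 1 - z^{2}$)
$N^{2}{\left(10,J{\left(-5 \right)} \right)} = \left(1 - \left(-4 - 5 + 2 \left(-5\right)^{2}\right)^{2}\right)^{2} = \left(1 - \left(-4 - 5 + 2 \cdot 25\right)^{2}\right)^{2} = \left(1 - \left(-4 - 5 + 50\right)^{2}\right)^{2} = \left(1 - 41^{2}\right)^{2} = \left(1 - 1681\right)^{2} = \left(-1680\right)^{2} = 2822400$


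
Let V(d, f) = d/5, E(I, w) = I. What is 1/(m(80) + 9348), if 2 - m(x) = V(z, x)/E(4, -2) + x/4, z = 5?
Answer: 4/37319 ≈ 0.00010718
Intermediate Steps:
V(d, f) = d/5 (V(d, f) = d*(⅕) = d/5)
m(x) = 7/4 - x/4 (m(x) = 2 - (((⅕)*5)/4 + x/4) = 2 - (1*(¼) + x*(¼)) = 2 - (¼ + x/4) = 2 + (-¼ - x/4) = 7/4 - x/4)
1/(m(80) + 9348) = 1/((7/4 - ¼*80) + 9348) = 1/((7/4 - 20) + 9348) = 1/(-73/4 + 9348) = 1/(37319/4) = 4/37319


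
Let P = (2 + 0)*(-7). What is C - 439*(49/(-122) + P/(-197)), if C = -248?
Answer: -2472577/24034 ≈ -102.88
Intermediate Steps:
P = -14 (P = 2*(-7) = -14)
C - 439*(49/(-122) + P/(-197)) = -248 - 439*(49/(-122) - 14/(-197)) = -248 - 439*(49*(-1/122) - 14*(-1/197)) = -248 - 439*(-49/122 + 14/197) = -248 - 439*(-7945/24034) = -248 + 3487855/24034 = -2472577/24034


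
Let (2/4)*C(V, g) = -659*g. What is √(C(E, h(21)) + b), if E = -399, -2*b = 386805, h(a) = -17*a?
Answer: 3*√123166/2 ≈ 526.42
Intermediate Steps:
b = -386805/2 (b = -½*386805 = -386805/2 ≈ -1.9340e+5)
C(V, g) = -1318*g (C(V, g) = 2*(-659*g) = -1318*g)
√(C(E, h(21)) + b) = √(-(-22406)*21 - 386805/2) = √(-1318*(-357) - 386805/2) = √(470526 - 386805/2) = √(554247/2) = 3*√123166/2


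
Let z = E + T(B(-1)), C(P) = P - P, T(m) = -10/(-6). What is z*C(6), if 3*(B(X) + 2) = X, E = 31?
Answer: 0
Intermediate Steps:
B(X) = -2 + X/3
T(m) = 5/3 (T(m) = -10*(-1/6) = 5/3)
C(P) = 0
z = 98/3 (z = 31 + 5/3 = 98/3 ≈ 32.667)
z*C(6) = (98/3)*0 = 0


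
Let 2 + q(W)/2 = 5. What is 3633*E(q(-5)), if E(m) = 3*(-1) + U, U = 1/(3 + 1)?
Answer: -39963/4 ≈ -9990.8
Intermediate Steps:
q(W) = 6 (q(W) = -4 + 2*5 = -4 + 10 = 6)
U = 1/4 ≈ 0.25000
E(m) = -11/4 (E(m) = 3*(-1) + 1/4 = -3 + 1/4 = -11/4)
3633*E(q(-5)) = 3633*(-11/4) = -39963/4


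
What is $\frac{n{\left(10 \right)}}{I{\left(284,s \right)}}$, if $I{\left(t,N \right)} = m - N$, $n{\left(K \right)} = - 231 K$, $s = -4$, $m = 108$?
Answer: $- \frac{165}{8} \approx -20.625$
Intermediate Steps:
$I{\left(t,N \right)} = 108 - N$
$\frac{n{\left(10 \right)}}{I{\left(284,s \right)}} = \frac{\left(-231\right) 10}{108 - -4} = - \frac{2310}{108 + 4} = - \frac{2310}{112} = \left(-2310\right) \frac{1}{112} = - \frac{165}{8}$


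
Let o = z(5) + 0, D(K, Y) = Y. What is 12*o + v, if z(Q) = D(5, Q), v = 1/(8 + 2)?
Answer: 601/10 ≈ 60.100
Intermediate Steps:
v = ⅒ (v = 1/10 = ⅒ ≈ 0.10000)
z(Q) = Q
o = 5 (o = 5 + 0 = 5)
12*o + v = 12*5 + ⅒ = 60 + ⅒ = 601/10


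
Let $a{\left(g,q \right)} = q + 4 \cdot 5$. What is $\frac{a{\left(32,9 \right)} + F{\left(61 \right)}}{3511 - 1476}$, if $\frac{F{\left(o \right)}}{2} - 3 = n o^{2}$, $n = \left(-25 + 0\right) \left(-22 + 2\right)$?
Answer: $\frac{744207}{407} \approx 1828.5$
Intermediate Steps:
$n = 500$ ($n = \left(-25\right) \left(-20\right) = 500$)
$a{\left(g,q \right)} = 20 + q$ ($a{\left(g,q \right)} = q + 20 = 20 + q$)
$F{\left(o \right)} = 6 + 1000 o^{2}$ ($F{\left(o \right)} = 6 + 2 \cdot 500 o^{2} = 6 + 1000 o^{2}$)
$\frac{a{\left(32,9 \right)} + F{\left(61 \right)}}{3511 - 1476} = \frac{\left(20 + 9\right) + \left(6 + 1000 \cdot 61^{2}\right)}{3511 - 1476} = \frac{29 + \left(6 + 1000 \cdot 3721\right)}{3511 - 1476} = \frac{29 + \left(6 + 3721000\right)}{2035} = \left(29 + 3721006\right) \frac{1}{2035} = 3721035 \cdot \frac{1}{2035} = \frac{744207}{407}$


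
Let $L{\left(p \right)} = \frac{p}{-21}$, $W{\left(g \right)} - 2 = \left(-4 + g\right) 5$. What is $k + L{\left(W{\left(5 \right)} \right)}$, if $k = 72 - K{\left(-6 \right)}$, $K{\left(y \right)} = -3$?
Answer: $\frac{224}{3} \approx 74.667$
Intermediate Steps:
$W{\left(g \right)} = -18 + 5 g$ ($W{\left(g \right)} = 2 + \left(-4 + g\right) 5 = 2 + \left(-20 + 5 g\right) = -18 + 5 g$)
$L{\left(p \right)} = - \frac{p}{21}$ ($L{\left(p \right)} = p \left(- \frac{1}{21}\right) = - \frac{p}{21}$)
$k = 75$ ($k = 72 - -3 = 72 + 3 = 75$)
$k + L{\left(W{\left(5 \right)} \right)} = 75 - \frac{-18 + 5 \cdot 5}{21} = 75 - \frac{-18 + 25}{21} = 75 - \frac{1}{3} = \frac{224}{3}$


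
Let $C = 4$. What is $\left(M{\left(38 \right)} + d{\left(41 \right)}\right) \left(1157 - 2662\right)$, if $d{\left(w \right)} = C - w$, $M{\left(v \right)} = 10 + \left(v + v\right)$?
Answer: $-73745$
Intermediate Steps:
$M{\left(v \right)} = 10 + 2 v$
$d{\left(w \right)} = 4 - w$
$\left(M{\left(38 \right)} + d{\left(41 \right)}\right) \left(1157 - 2662\right) = \left(\left(10 + 2 \cdot 38\right) + \left(4 - 41\right)\right) \left(1157 - 2662\right) = \left(\left(10 + 76\right) + \left(4 - 41\right)\right) \left(-1505\right) = \left(86 - 37\right) \left(-1505\right) = 49 \left(-1505\right) = -73745$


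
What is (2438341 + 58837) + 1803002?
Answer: 4300180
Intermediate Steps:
(2438341 + 58837) + 1803002 = 2497178 + 1803002 = 4300180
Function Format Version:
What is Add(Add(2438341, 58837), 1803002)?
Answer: 4300180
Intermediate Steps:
Add(Add(2438341, 58837), 1803002) = Add(2497178, 1803002) = 4300180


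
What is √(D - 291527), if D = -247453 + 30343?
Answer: I*√508637 ≈ 713.19*I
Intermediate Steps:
D = -217110
√(D - 291527) = √(-217110 - 291527) = √(-508637) = I*√508637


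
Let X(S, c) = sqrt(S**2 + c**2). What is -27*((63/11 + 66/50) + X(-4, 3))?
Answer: -89451/275 ≈ -325.28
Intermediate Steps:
-27*((63/11 + 66/50) + X(-4, 3)) = -27*((63/11 + 66/50) + sqrt((-4)**2 + 3**2)) = -27*((63*(1/11) + 66*(1/50)) + sqrt(16 + 9)) = -27*((63/11 + 33/25) + sqrt(25)) = -27*(1938/275 + 5) = -27*3313/275 = -89451/275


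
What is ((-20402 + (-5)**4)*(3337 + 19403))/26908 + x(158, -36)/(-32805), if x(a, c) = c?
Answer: -409815506117/24519915 ≈ -16714.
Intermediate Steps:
((-20402 + (-5)**4)*(3337 + 19403))/26908 + x(158, -36)/(-32805) = ((-20402 + (-5)**4)*(3337 + 19403))/26908 - 36/(-32805) = ((-20402 + 625)*22740)*(1/26908) - 36*(-1/32805) = -19777*22740*(1/26908) + 4/3645 = -449728980*1/26908 + 4/3645 = -112432245/6727 + 4/3645 = -409815506117/24519915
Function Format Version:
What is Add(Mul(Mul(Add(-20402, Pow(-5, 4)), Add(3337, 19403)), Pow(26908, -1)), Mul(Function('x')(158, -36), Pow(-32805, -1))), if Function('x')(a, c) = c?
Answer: Rational(-409815506117, 24519915) ≈ -16714.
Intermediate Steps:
Add(Mul(Mul(Add(-20402, Pow(-5, 4)), Add(3337, 19403)), Pow(26908, -1)), Mul(Function('x')(158, -36), Pow(-32805, -1))) = Add(Mul(Mul(Add(-20402, Pow(-5, 4)), Add(3337, 19403)), Pow(26908, -1)), Mul(-36, Pow(-32805, -1))) = Add(Mul(Mul(Add(-20402, 625), 22740), Rational(1, 26908)), Mul(-36, Rational(-1, 32805))) = Add(Mul(Mul(-19777, 22740), Rational(1, 26908)), Rational(4, 3645)) = Add(Mul(-449728980, Rational(1, 26908)), Rational(4, 3645)) = Add(Rational(-112432245, 6727), Rational(4, 3645)) = Rational(-409815506117, 24519915)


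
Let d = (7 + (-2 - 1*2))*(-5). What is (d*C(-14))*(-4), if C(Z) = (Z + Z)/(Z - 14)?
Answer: 60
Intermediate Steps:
d = -15 (d = (7 + (-2 - 2))*(-5) = (7 - 4)*(-5) = 3*(-5) = -15)
C(Z) = 2*Z/(-14 + Z) (C(Z) = (2*Z)/(-14 + Z) = 2*Z/(-14 + Z))
(d*C(-14))*(-4) = -30*(-14)/(-14 - 14)*(-4) = -30*(-14)/(-28)*(-4) = -30*(-14)*(-1)/28*(-4) = -15*1*(-4) = -15*(-4) = 60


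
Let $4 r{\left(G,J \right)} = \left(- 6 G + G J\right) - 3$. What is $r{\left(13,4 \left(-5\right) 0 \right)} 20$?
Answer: $-405$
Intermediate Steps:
$r{\left(G,J \right)} = - \frac{3}{4} - \frac{3 G}{2} + \frac{G J}{4}$ ($r{\left(G,J \right)} = \frac{\left(- 6 G + G J\right) - 3}{4} = \frac{-3 - 6 G + G J}{4} = - \frac{3}{4} - \frac{3 G}{2} + \frac{G J}{4}$)
$r{\left(13,4 \left(-5\right) 0 \right)} 20 = \left(- \frac{3}{4} - \frac{39}{2} + \frac{1}{4} \cdot 13 \cdot 4 \left(-5\right) 0\right) 20 = \left(- \frac{3}{4} - \frac{39}{2} + \frac{1}{4} \cdot 13 \left(\left(-20\right) 0\right)\right) 20 = \left(- \frac{3}{4} - \frac{39}{2} + \frac{1}{4} \cdot 13 \cdot 0\right) 20 = \left(- \frac{3}{4} - \frac{39}{2} + 0\right) 20 = \left(- \frac{81}{4}\right) 20 = -405$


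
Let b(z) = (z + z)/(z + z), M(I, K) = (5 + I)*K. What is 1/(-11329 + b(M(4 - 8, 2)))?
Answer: -1/11328 ≈ -8.8277e-5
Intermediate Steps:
M(I, K) = K*(5 + I)
b(z) = 1 (b(z) = (2*z)/((2*z)) = (2*z)*(1/(2*z)) = 1)
1/(-11329 + b(M(4 - 8, 2))) = 1/(-11329 + 1) = 1/(-11328) = -1/11328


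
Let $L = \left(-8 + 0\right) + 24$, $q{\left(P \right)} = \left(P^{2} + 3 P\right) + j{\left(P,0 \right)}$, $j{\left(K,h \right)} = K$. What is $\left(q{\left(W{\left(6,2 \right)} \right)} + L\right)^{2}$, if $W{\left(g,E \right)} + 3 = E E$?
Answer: $441$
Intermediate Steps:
$W{\left(g,E \right)} = -3 + E^{2}$ ($W{\left(g,E \right)} = -3 + E E = -3 + E^{2}$)
$q{\left(P \right)} = P^{2} + 4 P$ ($q{\left(P \right)} = \left(P^{2} + 3 P\right) + P = P^{2} + 4 P$)
$L = 16$ ($L = -8 + 24 = 16$)
$\left(q{\left(W{\left(6,2 \right)} \right)} + L\right)^{2} = \left(\left(-3 + 2^{2}\right) \left(4 - \left(3 - 2^{2}\right)\right) + 16\right)^{2} = \left(\left(-3 + 4\right) \left(4 + \left(-3 + 4\right)\right) + 16\right)^{2} = \left(1 \left(4 + 1\right) + 16\right)^{2} = \left(1 \cdot 5 + 16\right)^{2} = \left(5 + 16\right)^{2} = 21^{2} = 441$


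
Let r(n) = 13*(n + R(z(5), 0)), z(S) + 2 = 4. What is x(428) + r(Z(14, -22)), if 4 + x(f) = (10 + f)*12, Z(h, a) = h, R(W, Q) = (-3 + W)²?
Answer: 5447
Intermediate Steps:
z(S) = 2 (z(S) = -2 + 4 = 2)
x(f) = 116 + 12*f (x(f) = -4 + (10 + f)*12 = -4 + (120 + 12*f) = 116 + 12*f)
r(n) = 13 + 13*n (r(n) = 13*(n + (-3 + 2)²) = 13*(n + (-1)²) = 13*(n + 1) = 13*(1 + n) = 13 + 13*n)
x(428) + r(Z(14, -22)) = (116 + 12*428) + (13 + 13*14) = (116 + 5136) + (13 + 182) = 5252 + 195 = 5447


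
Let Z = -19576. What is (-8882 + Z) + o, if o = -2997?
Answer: -31455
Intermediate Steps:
(-8882 + Z) + o = (-8882 - 19576) - 2997 = -28458 - 2997 = -31455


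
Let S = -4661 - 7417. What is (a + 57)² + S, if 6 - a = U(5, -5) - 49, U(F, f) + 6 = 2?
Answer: 1378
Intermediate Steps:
U(F, f) = -4 (U(F, f) = -6 + 2 = -4)
S = -12078
a = 59 (a = 6 - (-4 - 49) = 6 - 1*(-53) = 6 + 53 = 59)
(a + 57)² + S = (59 + 57)² - 12078 = 116² - 12078 = 13456 - 12078 = 1378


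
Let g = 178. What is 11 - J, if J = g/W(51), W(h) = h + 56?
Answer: 999/107 ≈ 9.3364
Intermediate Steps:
W(h) = 56 + h
J = 178/107 (J = 178/(56 + 51) = 178/107 ≈ 1.6636)
11 - J = 11 - 1*178/107 = 11 - 178/107 = 999/107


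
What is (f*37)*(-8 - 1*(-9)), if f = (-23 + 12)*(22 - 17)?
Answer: -2035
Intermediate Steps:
f = -55 (f = -11*5 = -55)
(f*37)*(-8 - 1*(-9)) = (-55*37)*(-8 - 1*(-9)) = -2035*(-8 + 9) = -2035*1 = -2035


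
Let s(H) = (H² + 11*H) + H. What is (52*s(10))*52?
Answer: 594880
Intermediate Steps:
s(H) = H² + 12*H
(52*s(10))*52 = (52*(10*(12 + 10)))*52 = (52*(10*22))*52 = (52*220)*52 = 11440*52 = 594880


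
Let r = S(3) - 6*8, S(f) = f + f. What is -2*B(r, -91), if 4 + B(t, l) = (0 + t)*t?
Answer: -3520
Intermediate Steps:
S(f) = 2*f
r = -42 (r = 2*3 - 6*8 = 6 - 48 = -42)
B(t, l) = -4 + t**2 (B(t, l) = -4 + (0 + t)*t = -4 + t*t = -4 + t**2)
-2*B(r, -91) = -2*(-4 + (-42)**2) = -2*(-4 + 1764) = -2*1760 = -3520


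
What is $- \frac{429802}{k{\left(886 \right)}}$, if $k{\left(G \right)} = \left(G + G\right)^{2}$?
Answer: $- \frac{214901}{1569992} \approx -0.13688$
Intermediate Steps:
$k{\left(G \right)} = 4 G^{2}$ ($k{\left(G \right)} = \left(2 G\right)^{2} = 4 G^{2}$)
$- \frac{429802}{k{\left(886 \right)}} = - \frac{429802}{4 \cdot 886^{2}} = - \frac{429802}{4 \cdot 784996} = - \frac{429802}{3139984} = \left(-429802\right) \frac{1}{3139984} = - \frac{214901}{1569992}$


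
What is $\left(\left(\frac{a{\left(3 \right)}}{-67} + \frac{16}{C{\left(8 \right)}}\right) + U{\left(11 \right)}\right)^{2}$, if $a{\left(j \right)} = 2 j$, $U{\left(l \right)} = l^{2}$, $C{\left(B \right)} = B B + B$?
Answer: $\frac{5335279849}{363609} \approx 14673.0$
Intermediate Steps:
$C{\left(B \right)} = B + B^{2}$ ($C{\left(B \right)} = B^{2} + B = B + B^{2}$)
$\left(\left(\frac{a{\left(3 \right)}}{-67} + \frac{16}{C{\left(8 \right)}}\right) + U{\left(11 \right)}\right)^{2} = \left(\left(\frac{2 \cdot 3}{-67} + \frac{16}{8 \left(1 + 8\right)}\right) + 11^{2}\right)^{2} = \left(\left(6 \left(- \frac{1}{67}\right) + \frac{16}{8 \cdot 9}\right) + 121\right)^{2} = \left(\left(- \frac{6}{67} + \frac{16}{72}\right) + 121\right)^{2} = \left(\left(- \frac{6}{67} + 16 \cdot \frac{1}{72}\right) + 121\right)^{2} = \left(\left(- \frac{6}{67} + \frac{2}{9}\right) + 121\right)^{2} = \left(\frac{80}{603} + 121\right)^{2} = \left(\frac{73043}{603}\right)^{2} = \frac{5335279849}{363609}$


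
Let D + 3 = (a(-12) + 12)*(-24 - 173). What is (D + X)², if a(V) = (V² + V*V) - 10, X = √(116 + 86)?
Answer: (57133 - √202)² ≈ 3.2626e+9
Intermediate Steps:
X = √202 ≈ 14.213
a(V) = -10 + 2*V² (a(V) = (V² + V²) - 10 = 2*V² - 10 = -10 + 2*V²)
D = -57133 (D = -3 + ((-10 + 2*(-12)²) + 12)*(-24 - 173) = -3 + ((-10 + 2*144) + 12)*(-197) = -3 + ((-10 + 288) + 12)*(-197) = -3 + (278 + 12)*(-197) = -3 + 290*(-197) = -3 - 57130 = -57133)
(D + X)² = (-57133 + √202)²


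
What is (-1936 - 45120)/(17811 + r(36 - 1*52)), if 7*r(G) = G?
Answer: -19376/7333 ≈ -2.6423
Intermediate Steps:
r(G) = G/7
(-1936 - 45120)/(17811 + r(36 - 1*52)) = (-1936 - 45120)/(17811 + (36 - 1*52)/7) = -47056/(17811 + (36 - 52)/7) = -47056/(17811 + (⅐)*(-16)) = -47056/(17811 - 16/7) = -47056/124661/7 = -47056*7/124661 = -19376/7333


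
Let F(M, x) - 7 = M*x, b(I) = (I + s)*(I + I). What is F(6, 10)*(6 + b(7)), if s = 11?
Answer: 17286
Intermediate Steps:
b(I) = 2*I*(11 + I) (b(I) = (I + 11)*(I + I) = (11 + I)*(2*I) = 2*I*(11 + I))
F(M, x) = 7 + M*x
F(6, 10)*(6 + b(7)) = (7 + 6*10)*(6 + 2*7*(11 + 7)) = (7 + 60)*(6 + 2*7*18) = 67*(6 + 252) = 67*258 = 17286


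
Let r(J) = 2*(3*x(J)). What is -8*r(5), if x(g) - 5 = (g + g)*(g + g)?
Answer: -5040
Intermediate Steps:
x(g) = 5 + 4*g² (x(g) = 5 + (g + g)*(g + g) = 5 + (2*g)*(2*g) = 5 + 4*g²)
r(J) = 30 + 24*J² (r(J) = 2*(3*(5 + 4*J²)) = 2*(15 + 12*J²) = 30 + 24*J²)
-8*r(5) = -8*(30 + 24*5²) = -8*(30 + 24*25) = -8*(30 + 600) = -8*630 = -5040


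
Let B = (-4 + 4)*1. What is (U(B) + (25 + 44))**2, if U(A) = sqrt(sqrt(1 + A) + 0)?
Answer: 4900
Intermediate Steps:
B = 0 (B = 0*1 = 0)
U(A) = (1 + A)**(1/4) (U(A) = sqrt(sqrt(1 + A)) = (1 + A)**(1/4))
(U(B) + (25 + 44))**2 = ((1 + 0)**(1/4) + (25 + 44))**2 = (1**(1/4) + 69)**2 = (1 + 69)**2 = 70**2 = 4900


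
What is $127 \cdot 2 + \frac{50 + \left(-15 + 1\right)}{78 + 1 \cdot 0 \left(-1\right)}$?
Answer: $\frac{3308}{13} \approx 254.46$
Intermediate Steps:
$127 \cdot 2 + \frac{50 + \left(-15 + 1\right)}{78 + 1 \cdot 0 \left(-1\right)} = 254 + \frac{50 - 14}{78 + 0 \left(-1\right)} = 254 + \frac{36}{78 + 0} = 254 + \frac{36}{78} = 254 + 36 \cdot \frac{1}{78} = 254 + \frac{6}{13} = \frac{3308}{13}$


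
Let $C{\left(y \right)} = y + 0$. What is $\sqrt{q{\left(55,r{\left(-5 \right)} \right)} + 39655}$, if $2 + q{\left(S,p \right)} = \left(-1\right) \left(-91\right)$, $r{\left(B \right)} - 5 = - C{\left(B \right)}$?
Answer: $24 \sqrt{69} \approx 199.36$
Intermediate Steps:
$C{\left(y \right)} = y$
$r{\left(B \right)} = 5 - B$
$q{\left(S,p \right)} = 89$ ($q{\left(S,p \right)} = -2 - -91 = -2 + 91 = 89$)
$\sqrt{q{\left(55,r{\left(-5 \right)} \right)} + 39655} = \sqrt{89 + 39655} = \sqrt{39744} = 24 \sqrt{69}$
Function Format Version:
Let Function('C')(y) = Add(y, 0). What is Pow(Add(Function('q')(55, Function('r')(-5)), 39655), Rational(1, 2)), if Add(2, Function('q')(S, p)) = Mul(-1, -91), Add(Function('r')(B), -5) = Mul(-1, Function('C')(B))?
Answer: Mul(24, Pow(69, Rational(1, 2))) ≈ 199.36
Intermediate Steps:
Function('C')(y) = y
Function('r')(B) = Add(5, Mul(-1, B))
Function('q')(S, p) = 89 (Function('q')(S, p) = Add(-2, Mul(-1, -91)) = Add(-2, 91) = 89)
Pow(Add(Function('q')(55, Function('r')(-5)), 39655), Rational(1, 2)) = Pow(Add(89, 39655), Rational(1, 2)) = Pow(39744, Rational(1, 2)) = Mul(24, Pow(69, Rational(1, 2)))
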